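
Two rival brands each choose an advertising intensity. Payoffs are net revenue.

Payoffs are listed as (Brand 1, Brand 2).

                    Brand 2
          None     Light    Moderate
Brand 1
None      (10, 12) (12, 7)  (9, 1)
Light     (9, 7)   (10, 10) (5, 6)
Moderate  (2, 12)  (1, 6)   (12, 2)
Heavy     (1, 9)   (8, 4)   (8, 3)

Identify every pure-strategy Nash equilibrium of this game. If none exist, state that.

Brand 1 against None: payoffs 10, 9, 2, 1 → best response None.
Brand 1 against Light: payoffs 12, 10, 1, 8 → best response None.
Brand 1 against Moderate: payoffs 9, 5, 12, 8 → best response Moderate.
Brand 2 against None: payoffs 12, 7, 1 → best response None.
Brand 2 against Light: payoffs 7, 10, 6 → best response Light.
Brand 2 against Moderate: payoffs 12, 6, 2 → best response None.
Brand 2 against Heavy: payoffs 9, 4, 3 → best response None.
Mutual best responses: (None, None).

Pure NE: (None, None)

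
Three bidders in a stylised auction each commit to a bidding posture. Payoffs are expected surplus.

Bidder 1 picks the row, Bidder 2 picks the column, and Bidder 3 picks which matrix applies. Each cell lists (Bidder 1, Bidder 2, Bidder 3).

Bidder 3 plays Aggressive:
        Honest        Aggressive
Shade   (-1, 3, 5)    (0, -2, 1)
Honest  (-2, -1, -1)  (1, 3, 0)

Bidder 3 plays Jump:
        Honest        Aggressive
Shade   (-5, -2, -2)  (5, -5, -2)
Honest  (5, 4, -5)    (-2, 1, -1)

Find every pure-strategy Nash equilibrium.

For each strategy profile, look for a profitable unilateral deviation.
(Shade, Honest, Aggressive): Bidder 1 gets -1, best alternative -2; Bidder 2 gets 3, best alternative -2; Bidder 3 gets 5, best alternative -2. No profitable deviation — NE.
(Shade, Honest, Jump): Bidder 1 can switch to Honest (-5 → 5). Not NE.
(Shade, Aggressive, Aggressive): Bidder 1 can switch to Honest (0 → 1). Not NE.
(Shade, Aggressive, Jump): Bidder 2 can switch to Honest (-5 → -2). Not NE.
(Honest, Honest, Aggressive): Bidder 1 can switch to Shade (-2 → -1). Not NE.
(Honest, Honest, Jump): Bidder 3 can switch to Aggressive (-5 → -1). Not NE.
(Honest, Aggressive, Aggressive): Bidder 1 gets 1, best alternative 0; Bidder 2 gets 3, best alternative -1; Bidder 3 gets 0, best alternative -1. No profitable deviation — NE.
(Honest, Aggressive, Jump): Bidder 1 can switch to Shade (-2 → 5). Not NE.

The pure Nash equilibria are (Shade, Honest, Aggressive); (Honest, Aggressive, Aggressive).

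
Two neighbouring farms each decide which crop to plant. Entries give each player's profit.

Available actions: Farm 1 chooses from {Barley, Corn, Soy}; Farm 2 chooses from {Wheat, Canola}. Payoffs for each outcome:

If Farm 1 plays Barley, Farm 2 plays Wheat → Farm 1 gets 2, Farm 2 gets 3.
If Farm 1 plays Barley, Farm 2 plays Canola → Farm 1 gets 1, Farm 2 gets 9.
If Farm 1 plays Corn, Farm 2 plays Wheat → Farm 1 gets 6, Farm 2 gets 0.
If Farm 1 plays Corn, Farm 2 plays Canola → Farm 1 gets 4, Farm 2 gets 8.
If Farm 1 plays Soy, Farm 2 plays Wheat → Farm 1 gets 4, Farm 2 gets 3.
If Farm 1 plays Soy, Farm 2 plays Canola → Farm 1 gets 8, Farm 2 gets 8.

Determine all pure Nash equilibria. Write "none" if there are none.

(Barley, Wheat): Farm 1 can switch to Corn (2 → 6). Not NE.
(Barley, Canola): Farm 1 can switch to Corn (1 → 4). Not NE.
(Corn, Wheat): Farm 2 can switch to Canola (0 → 8). Not NE.
(Corn, Canola): Farm 1 can switch to Soy (4 → 8). Not NE.
(Soy, Wheat): Farm 1 can switch to Corn (4 → 6). Not NE.
(Soy, Canola): Farm 1 gets 8, best alternative 4; Farm 2 gets 8, best alternative 3. No profitable deviation — NE.

Pure NE: (Soy, Canola)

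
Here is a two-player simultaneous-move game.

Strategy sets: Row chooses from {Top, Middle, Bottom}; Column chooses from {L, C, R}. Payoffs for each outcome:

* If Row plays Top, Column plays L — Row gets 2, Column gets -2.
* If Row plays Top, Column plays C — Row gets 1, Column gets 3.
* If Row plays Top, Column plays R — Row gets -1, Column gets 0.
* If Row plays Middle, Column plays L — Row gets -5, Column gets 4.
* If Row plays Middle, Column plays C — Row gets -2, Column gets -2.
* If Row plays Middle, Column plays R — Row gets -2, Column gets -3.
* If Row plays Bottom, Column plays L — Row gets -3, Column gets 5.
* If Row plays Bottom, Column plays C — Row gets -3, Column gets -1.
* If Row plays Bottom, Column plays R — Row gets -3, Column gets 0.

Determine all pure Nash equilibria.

The unique pure-strategy Nash equilibrium is (Top, C).

(Top, L): Column can switch to C (-2 → 3). Not NE.
(Top, C): Row gets 1, best alternative -2; Column gets 3, best alternative 0. No profitable deviation — NE.
(Top, R): Column can switch to C (0 → 3). Not NE.
(Middle, L): Row can switch to Top (-5 → 2). Not NE.
(Middle, C): Row can switch to Top (-2 → 1). Not NE.
(Middle, R): Row can switch to Top (-2 → -1). Not NE.
(Bottom, L): Row can switch to Top (-3 → 2). Not NE.
(Bottom, C): Row can switch to Top (-3 → 1). Not NE.
(Bottom, R): Row can switch to Top (-3 → -1). Not NE.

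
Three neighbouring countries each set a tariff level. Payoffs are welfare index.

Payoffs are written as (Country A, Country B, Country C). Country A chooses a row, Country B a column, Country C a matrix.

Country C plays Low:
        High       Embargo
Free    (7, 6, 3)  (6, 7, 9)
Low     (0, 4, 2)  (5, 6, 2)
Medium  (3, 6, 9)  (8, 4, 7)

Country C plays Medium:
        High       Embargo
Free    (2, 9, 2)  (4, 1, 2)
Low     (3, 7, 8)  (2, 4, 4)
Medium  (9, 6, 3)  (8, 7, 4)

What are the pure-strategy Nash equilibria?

For each strategy profile, look for a profitable unilateral deviation.
(Free, High, Low): Country B can switch to Embargo (6 → 7). Not NE.
(Free, High, Medium): Country A can switch to Low (2 → 3). Not NE.
(Free, Embargo, Low): Country A can switch to Medium (6 → 8). Not NE.
(Free, Embargo, Medium): Country A can switch to Medium (4 → 8). Not NE.
(Low, High, Low): Country A can switch to Free (0 → 7). Not NE.
(Low, High, Medium): Country A can switch to Medium (3 → 9). Not NE.
(Low, Embargo, Low): Country A can switch to Free (5 → 6). Not NE.
(Low, Embargo, Medium): Country A can switch to Free (2 → 4). Not NE.
(Medium, High, Low): Country A can switch to Free (3 → 7). Not NE.
(Medium, High, Medium): Country B can switch to Embargo (6 → 7). Not NE.
(Medium, Embargo, Low): Country B can switch to High (4 → 6). Not NE.
(Medium, Embargo, Medium): Country C can switch to Low (4 → 7). Not NE.

No pure-strategy Nash equilibrium.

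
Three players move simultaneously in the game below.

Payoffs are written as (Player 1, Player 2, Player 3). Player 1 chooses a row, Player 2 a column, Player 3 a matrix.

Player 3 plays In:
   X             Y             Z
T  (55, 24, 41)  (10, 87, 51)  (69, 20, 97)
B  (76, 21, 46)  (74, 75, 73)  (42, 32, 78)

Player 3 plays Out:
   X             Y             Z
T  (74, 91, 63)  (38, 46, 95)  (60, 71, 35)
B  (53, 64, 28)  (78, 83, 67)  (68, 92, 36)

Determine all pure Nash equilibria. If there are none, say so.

For each player, find the best response to each opponent profile; mutual best responses are the pure NE.
Player 1 against (X, In): payoffs 55, 76 → best response B.
Player 1 against (X, Out): payoffs 74, 53 → best response T.
Player 1 against (Y, In): payoffs 10, 74 → best response B.
Player 1 against (Y, Out): payoffs 38, 78 → best response B.
Player 1 against (Z, In): payoffs 69, 42 → best response T.
Player 1 against (Z, Out): payoffs 60, 68 → best response B.
Player 2 against (T, In): payoffs 24, 87, 20 → best response Y.
Player 2 against (T, Out): payoffs 91, 46, 71 → best response X.
Player 2 against (B, In): payoffs 21, 75, 32 → best response Y.
Player 2 against (B, Out): payoffs 64, 83, 92 → best response Z.
Player 3 against (T, X): payoffs 41, 63 → best response Out.
Player 3 against (T, Y): payoffs 51, 95 → best response Out.
Player 3 against (T, Z): payoffs 97, 35 → best response In.
Player 3 against (B, X): payoffs 46, 28 → best response In.
Player 3 against (B, Y): payoffs 73, 67 → best response In.
Player 3 against (B, Z): payoffs 78, 36 → best response In.
Mutual best responses: (T, X, Out); (B, Y, In).

(T, X, Out); (B, Y, In)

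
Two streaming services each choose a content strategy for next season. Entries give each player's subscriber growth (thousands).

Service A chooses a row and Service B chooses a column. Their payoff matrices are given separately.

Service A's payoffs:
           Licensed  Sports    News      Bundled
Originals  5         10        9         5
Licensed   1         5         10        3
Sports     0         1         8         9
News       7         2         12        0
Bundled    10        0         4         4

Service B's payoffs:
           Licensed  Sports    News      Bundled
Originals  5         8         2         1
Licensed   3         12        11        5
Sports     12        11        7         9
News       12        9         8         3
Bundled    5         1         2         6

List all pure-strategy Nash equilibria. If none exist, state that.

(Originals, Sports)

Service A against Licensed: payoffs 5, 1, 0, 7, 10 → best response Bundled.
Service A against Sports: payoffs 10, 5, 1, 2, 0 → best response Originals.
Service A against News: payoffs 9, 10, 8, 12, 4 → best response News.
Service A against Bundled: payoffs 5, 3, 9, 0, 4 → best response Sports.
Service B against Originals: payoffs 5, 8, 2, 1 → best response Sports.
Service B against Licensed: payoffs 3, 12, 11, 5 → best response Sports.
Service B against Sports: payoffs 12, 11, 7, 9 → best response Licensed.
Service B against News: payoffs 12, 9, 8, 3 → best response Licensed.
Service B against Bundled: payoffs 5, 1, 2, 6 → best response Bundled.
Mutual best responses: (Originals, Sports).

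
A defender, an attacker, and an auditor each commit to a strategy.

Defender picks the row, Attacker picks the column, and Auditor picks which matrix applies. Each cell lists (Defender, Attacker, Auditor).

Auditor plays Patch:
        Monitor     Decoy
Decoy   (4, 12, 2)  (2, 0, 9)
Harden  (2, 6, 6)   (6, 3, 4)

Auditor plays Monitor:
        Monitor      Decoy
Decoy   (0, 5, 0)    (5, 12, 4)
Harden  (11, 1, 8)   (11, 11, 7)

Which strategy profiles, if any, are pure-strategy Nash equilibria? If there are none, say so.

Defender against (Monitor, Patch): payoffs 4, 2 → best response Decoy.
Defender against (Monitor, Monitor): payoffs 0, 11 → best response Harden.
Defender against (Decoy, Patch): payoffs 2, 6 → best response Harden.
Defender against (Decoy, Monitor): payoffs 5, 11 → best response Harden.
Attacker against (Decoy, Patch): payoffs 12, 0 → best response Monitor.
Attacker against (Decoy, Monitor): payoffs 5, 12 → best response Decoy.
Attacker against (Harden, Patch): payoffs 6, 3 → best response Monitor.
Attacker against (Harden, Monitor): payoffs 1, 11 → best response Decoy.
Auditor against (Decoy, Monitor): payoffs 2, 0 → best response Patch.
Auditor against (Decoy, Decoy): payoffs 9, 4 → best response Patch.
Auditor against (Harden, Monitor): payoffs 6, 8 → best response Monitor.
Auditor against (Harden, Decoy): payoffs 4, 7 → best response Monitor.
Mutual best responses: (Decoy, Monitor, Patch); (Harden, Decoy, Monitor).

Pure-strategy Nash equilibria: (Decoy, Monitor, Patch); (Harden, Decoy, Monitor)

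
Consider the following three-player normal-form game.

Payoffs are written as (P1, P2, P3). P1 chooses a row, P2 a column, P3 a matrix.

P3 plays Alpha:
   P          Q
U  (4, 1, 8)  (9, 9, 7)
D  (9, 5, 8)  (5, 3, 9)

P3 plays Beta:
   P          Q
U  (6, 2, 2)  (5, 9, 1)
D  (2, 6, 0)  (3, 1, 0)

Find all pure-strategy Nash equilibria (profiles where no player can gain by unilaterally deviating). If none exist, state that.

For each strategy profile, look for a profitable unilateral deviation.
(U, P, Alpha): P1 can switch to D (4 → 9). Not NE.
(U, P, Beta): P2 can switch to Q (2 → 9). Not NE.
(U, Q, Alpha): P1 gets 9, best alternative 5; P2 gets 9, best alternative 1; P3 gets 7, best alternative 1. No profitable deviation — NE.
(U, Q, Beta): P3 can switch to Alpha (1 → 7). Not NE.
(D, P, Alpha): P1 gets 9, best alternative 4; P2 gets 5, best alternative 3; P3 gets 8, best alternative 0. No profitable deviation — NE.
(D, P, Beta): P1 can switch to U (2 → 6). Not NE.
(D, Q, Alpha): P1 can switch to U (5 → 9). Not NE.
(D, Q, Beta): P1 can switch to U (3 → 5). Not NE.

(U, Q, Alpha) and (D, P, Alpha)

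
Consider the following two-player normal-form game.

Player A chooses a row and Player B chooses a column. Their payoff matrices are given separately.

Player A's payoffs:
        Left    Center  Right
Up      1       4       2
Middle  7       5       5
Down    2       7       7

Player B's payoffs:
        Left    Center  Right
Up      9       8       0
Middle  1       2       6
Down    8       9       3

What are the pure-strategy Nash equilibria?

Player A against Left: payoffs 1, 7, 2 → best response Middle.
Player A against Center: payoffs 4, 5, 7 → best response Down.
Player A against Right: payoffs 2, 5, 7 → best response Down.
Player B against Up: payoffs 9, 8, 0 → best response Left.
Player B against Middle: payoffs 1, 2, 6 → best response Right.
Player B against Down: payoffs 8, 9, 3 → best response Center.
Mutual best responses: (Down, Center).

(Down, Center)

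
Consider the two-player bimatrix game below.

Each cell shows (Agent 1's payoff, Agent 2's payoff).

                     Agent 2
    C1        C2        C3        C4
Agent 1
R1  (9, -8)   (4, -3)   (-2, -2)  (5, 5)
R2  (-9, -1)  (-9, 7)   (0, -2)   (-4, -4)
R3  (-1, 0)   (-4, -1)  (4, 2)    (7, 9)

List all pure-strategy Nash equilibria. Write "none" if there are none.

For each player, find the best response to each opponent profile; mutual best responses are the pure NE.
Agent 1 against C1: payoffs 9, -9, -1 → best response R1.
Agent 1 against C2: payoffs 4, -9, -4 → best response R1.
Agent 1 against C3: payoffs -2, 0, 4 → best response R3.
Agent 1 against C4: payoffs 5, -4, 7 → best response R3.
Agent 2 against R1: payoffs -8, -3, -2, 5 → best response C4.
Agent 2 against R2: payoffs -1, 7, -2, -4 → best response C2.
Agent 2 against R3: payoffs 0, -1, 2, 9 → best response C4.
Mutual best responses: (R3, C4).

Pure NE: (R3, C4)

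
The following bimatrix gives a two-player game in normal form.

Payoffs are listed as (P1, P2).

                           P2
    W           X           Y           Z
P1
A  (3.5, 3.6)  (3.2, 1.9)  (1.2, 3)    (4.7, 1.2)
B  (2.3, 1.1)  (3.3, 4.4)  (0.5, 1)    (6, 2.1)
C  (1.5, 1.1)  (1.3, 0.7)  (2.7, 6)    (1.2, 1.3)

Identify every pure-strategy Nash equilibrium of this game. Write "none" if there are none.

Mark each player's best response to every combination of opponents' strategies; a profile where every player is best-responding is a pure Nash equilibrium.
P1 against W: payoffs 3.5, 2.3, 1.5 → best response A.
P1 against X: payoffs 3.2, 3.3, 1.3 → best response B.
P1 against Y: payoffs 1.2, 0.5, 2.7 → best response C.
P1 against Z: payoffs 4.7, 6, 1.2 → best response B.
P2 against A: payoffs 3.6, 1.9, 3, 1.2 → best response W.
P2 against B: payoffs 1.1, 4.4, 1, 2.1 → best response X.
P2 against C: payoffs 1.1, 0.7, 6, 1.3 → best response Y.
Mutual best responses: (A, W); (B, X); (C, Y).

Pure-strategy Nash equilibria: (A, W) and (B, X) and (C, Y)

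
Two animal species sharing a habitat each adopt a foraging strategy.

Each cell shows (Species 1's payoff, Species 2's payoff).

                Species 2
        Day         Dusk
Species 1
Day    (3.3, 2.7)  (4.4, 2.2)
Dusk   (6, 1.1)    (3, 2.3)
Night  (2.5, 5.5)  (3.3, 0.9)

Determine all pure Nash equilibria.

none

Mark each player's best response to every combination of opponents' strategies; a profile where every player is best-responding is a pure Nash equilibrium.
Species 1 against Day: payoffs 3.3, 6, 2.5 → best response Dusk.
Species 1 against Dusk: payoffs 4.4, 3, 3.3 → best response Day.
Species 2 against Day: payoffs 2.7, 2.2 → best response Day.
Species 2 against Dusk: payoffs 1.1, 2.3 → best response Dusk.
Species 2 against Night: payoffs 5.5, 0.9 → best response Day.
No profile is a mutual best response for all players.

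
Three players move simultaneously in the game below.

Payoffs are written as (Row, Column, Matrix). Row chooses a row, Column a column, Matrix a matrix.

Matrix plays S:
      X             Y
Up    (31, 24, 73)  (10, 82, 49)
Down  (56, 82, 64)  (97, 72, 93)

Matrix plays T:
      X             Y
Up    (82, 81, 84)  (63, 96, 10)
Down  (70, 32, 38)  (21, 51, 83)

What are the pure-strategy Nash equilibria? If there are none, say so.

Pure NE: (Down, X, S)

For each strategy profile, look for a profitable unilateral deviation.
(Up, X, S): Row can switch to Down (31 → 56). Not NE.
(Up, X, T): Column can switch to Y (81 → 96). Not NE.
(Up, Y, S): Row can switch to Down (10 → 97). Not NE.
(Up, Y, T): Matrix can switch to S (10 → 49). Not NE.
(Down, X, S): Row gets 56, best alternative 31; Column gets 82, best alternative 72; Matrix gets 64, best alternative 38. No profitable deviation — NE.
(Down, X, T): Row can switch to Up (70 → 82). Not NE.
(Down, Y, S): Column can switch to X (72 → 82). Not NE.
(Down, Y, T): Row can switch to Up (21 → 63). Not NE.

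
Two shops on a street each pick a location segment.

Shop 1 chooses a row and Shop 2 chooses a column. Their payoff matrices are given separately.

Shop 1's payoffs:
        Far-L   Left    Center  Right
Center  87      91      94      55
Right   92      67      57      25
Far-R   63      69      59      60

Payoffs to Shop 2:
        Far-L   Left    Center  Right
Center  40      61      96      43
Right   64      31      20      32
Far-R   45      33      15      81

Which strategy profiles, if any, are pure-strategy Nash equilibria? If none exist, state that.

(Center, Center) and (Right, Far-L) and (Far-R, Right)

Shop 1 against Far-L: payoffs 87, 92, 63 → best response Right.
Shop 1 against Left: payoffs 91, 67, 69 → best response Center.
Shop 1 against Center: payoffs 94, 57, 59 → best response Center.
Shop 1 against Right: payoffs 55, 25, 60 → best response Far-R.
Shop 2 against Center: payoffs 40, 61, 96, 43 → best response Center.
Shop 2 against Right: payoffs 64, 31, 20, 32 → best response Far-L.
Shop 2 against Far-R: payoffs 45, 33, 15, 81 → best response Right.
Mutual best responses: (Center, Center); (Right, Far-L); (Far-R, Right).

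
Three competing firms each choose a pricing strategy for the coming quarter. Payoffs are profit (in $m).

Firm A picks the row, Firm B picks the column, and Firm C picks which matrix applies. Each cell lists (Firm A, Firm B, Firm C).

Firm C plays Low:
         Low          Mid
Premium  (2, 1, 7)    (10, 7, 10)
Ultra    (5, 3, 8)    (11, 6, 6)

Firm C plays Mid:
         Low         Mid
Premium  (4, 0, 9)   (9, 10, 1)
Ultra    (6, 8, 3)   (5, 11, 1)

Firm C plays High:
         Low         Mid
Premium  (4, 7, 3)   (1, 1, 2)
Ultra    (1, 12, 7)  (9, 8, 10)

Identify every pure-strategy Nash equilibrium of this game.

For each strategy profile, look for a profitable unilateral deviation.
(Premium, Low, Low): Firm A can switch to Ultra (2 → 5). Not NE.
(Premium, Low, Mid): Firm A can switch to Ultra (4 → 6). Not NE.
(Premium, Low, High): Firm C can switch to Low (3 → 7). Not NE.
(Premium, Mid, Low): Firm A can switch to Ultra (10 → 11). Not NE.
(Premium, Mid, Mid): Firm C can switch to Low (1 → 10). Not NE.
(Premium, Mid, High): Firm A can switch to Ultra (1 → 9). Not NE.
(Ultra, Low, Low): Firm B can switch to Mid (3 → 6). Not NE.
(Ultra, Low, Mid): Firm B can switch to Mid (8 → 11). Not NE.
(The remaining 4 profiles each have a profitable deviation by the same check.)

There is no pure-strategy Nash equilibrium.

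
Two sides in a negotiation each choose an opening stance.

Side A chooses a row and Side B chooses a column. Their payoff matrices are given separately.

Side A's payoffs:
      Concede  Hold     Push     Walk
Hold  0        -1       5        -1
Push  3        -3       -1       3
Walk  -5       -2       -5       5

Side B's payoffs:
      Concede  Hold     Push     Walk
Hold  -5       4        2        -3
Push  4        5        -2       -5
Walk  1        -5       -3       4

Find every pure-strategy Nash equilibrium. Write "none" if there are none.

For each strategy profile, look for a profitable unilateral deviation.
(Hold, Concede): Side A can switch to Push (0 → 3). Not NE.
(Hold, Hold): Side A gets -1, best alternative -2; Side B gets 4, best alternative 2. No profitable deviation — NE.
(Hold, Push): Side B can switch to Hold (2 → 4). Not NE.
(Hold, Walk): Side A can switch to Push (-1 → 3). Not NE.
(Push, Concede): Side B can switch to Hold (4 → 5). Not NE.
(Push, Hold): Side A can switch to Hold (-3 → -1). Not NE.
(Push, Push): Side A can switch to Hold (-1 → 5). Not NE.
(Push, Walk): Side A can switch to Walk (3 → 5). Not NE.
(Walk, Concede): Side A can switch to Hold (-5 → 0). Not NE.
(Walk, Walk): Side A gets 5, best alternative 3; Side B gets 4, best alternative 1. No profitable deviation — NE.
(The remaining 2 profiles each have a profitable deviation by the same check.)

The pure Nash equilibria are (Hold, Hold) and (Walk, Walk).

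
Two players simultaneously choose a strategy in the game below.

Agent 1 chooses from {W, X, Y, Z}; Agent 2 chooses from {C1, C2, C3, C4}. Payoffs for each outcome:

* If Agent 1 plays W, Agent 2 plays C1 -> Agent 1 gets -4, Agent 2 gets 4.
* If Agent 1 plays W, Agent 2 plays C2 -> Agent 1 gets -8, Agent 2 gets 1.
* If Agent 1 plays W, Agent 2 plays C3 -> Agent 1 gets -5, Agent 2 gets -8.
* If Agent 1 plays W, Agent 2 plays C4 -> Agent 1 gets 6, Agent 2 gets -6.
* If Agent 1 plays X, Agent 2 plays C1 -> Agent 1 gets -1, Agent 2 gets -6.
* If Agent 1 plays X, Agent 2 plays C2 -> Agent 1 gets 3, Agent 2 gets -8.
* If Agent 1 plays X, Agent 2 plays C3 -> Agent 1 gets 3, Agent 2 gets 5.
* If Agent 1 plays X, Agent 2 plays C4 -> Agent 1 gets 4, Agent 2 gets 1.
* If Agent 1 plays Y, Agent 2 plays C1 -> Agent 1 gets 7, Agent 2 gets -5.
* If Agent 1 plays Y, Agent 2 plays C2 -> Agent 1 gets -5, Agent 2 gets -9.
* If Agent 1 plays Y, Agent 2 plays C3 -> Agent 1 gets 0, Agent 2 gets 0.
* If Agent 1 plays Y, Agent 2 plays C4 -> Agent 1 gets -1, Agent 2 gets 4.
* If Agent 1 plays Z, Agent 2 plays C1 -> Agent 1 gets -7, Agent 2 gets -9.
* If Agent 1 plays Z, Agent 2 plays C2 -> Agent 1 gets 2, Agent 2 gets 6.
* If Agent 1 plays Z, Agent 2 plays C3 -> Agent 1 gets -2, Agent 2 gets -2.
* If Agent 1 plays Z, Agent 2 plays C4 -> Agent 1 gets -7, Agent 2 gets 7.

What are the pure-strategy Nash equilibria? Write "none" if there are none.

Pure NE: (X, C3)

Check each profile: it is a Nash equilibrium iff no player can strictly gain by switching unilaterally.
(W, C1): Agent 1 can switch to X (-4 → -1). Not NE.
(W, C2): Agent 1 can switch to X (-8 → 3). Not NE.
(W, C3): Agent 1 can switch to X (-5 → 3). Not NE.
(W, C4): Agent 2 can switch to C1 (-6 → 4). Not NE.
(X, C1): Agent 1 can switch to Y (-1 → 7). Not NE.
(X, C2): Agent 2 can switch to C1 (-8 → -6). Not NE.
(X, C3): Agent 1 gets 3, best alternative 0; Agent 2 gets 5, best alternative 1. No profitable deviation — NE.
(X, C4): Agent 1 can switch to W (4 → 6). Not NE.
(Y, C1): Agent 2 can switch to C3 (-5 → 0). Not NE.
(Y, C2): Agent 1 can switch to X (-5 → 3). Not NE.
(Y, C3): Agent 1 can switch to X (0 → 3). Not NE.
(The remaining 5 profiles each have a profitable deviation by the same check.)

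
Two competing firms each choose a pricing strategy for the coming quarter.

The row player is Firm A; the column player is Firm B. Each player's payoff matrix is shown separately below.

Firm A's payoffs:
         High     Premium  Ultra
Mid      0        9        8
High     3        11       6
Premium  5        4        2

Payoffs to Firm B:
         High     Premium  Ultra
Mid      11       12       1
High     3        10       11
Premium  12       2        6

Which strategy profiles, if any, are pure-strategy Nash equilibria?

(Premium, High)

For each player, find the best response to each opponent profile; mutual best responses are the pure NE.
Firm A against High: payoffs 0, 3, 5 → best response Premium.
Firm A against Premium: payoffs 9, 11, 4 → best response High.
Firm A against Ultra: payoffs 8, 6, 2 → best response Mid.
Firm B against Mid: payoffs 11, 12, 1 → best response Premium.
Firm B against High: payoffs 3, 10, 11 → best response Ultra.
Firm B against Premium: payoffs 12, 2, 6 → best response High.
Mutual best responses: (Premium, High).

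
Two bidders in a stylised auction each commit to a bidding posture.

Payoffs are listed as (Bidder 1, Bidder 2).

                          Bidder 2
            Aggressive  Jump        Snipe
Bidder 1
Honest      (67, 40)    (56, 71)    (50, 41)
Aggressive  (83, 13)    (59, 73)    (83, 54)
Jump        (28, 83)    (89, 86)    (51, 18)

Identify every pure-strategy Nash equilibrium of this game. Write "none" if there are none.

The unique pure-strategy Nash equilibrium is (Jump, Jump).

Bidder 1 against Aggressive: payoffs 67, 83, 28 → best response Aggressive.
Bidder 1 against Jump: payoffs 56, 59, 89 → best response Jump.
Bidder 1 against Snipe: payoffs 50, 83, 51 → best response Aggressive.
Bidder 2 against Honest: payoffs 40, 71, 41 → best response Jump.
Bidder 2 against Aggressive: payoffs 13, 73, 54 → best response Jump.
Bidder 2 against Jump: payoffs 83, 86, 18 → best response Jump.
Mutual best responses: (Jump, Jump).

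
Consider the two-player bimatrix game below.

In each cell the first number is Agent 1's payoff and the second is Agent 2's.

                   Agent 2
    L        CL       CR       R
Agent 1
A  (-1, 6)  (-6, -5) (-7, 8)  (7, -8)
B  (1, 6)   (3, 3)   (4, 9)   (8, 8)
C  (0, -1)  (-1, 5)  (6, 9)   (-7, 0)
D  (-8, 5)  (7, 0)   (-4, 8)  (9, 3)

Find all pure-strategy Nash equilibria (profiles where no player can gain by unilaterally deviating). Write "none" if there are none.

The unique pure-strategy Nash equilibrium is (C, CR).

(A, L): Agent 1 can switch to B (-1 → 1). Not NE.
(A, CL): Agent 1 can switch to B (-6 → 3). Not NE.
(A, CR): Agent 1 can switch to B (-7 → 4). Not NE.
(A, R): Agent 1 can switch to B (7 → 8). Not NE.
(B, L): Agent 2 can switch to CR (6 → 9). Not NE.
(B, CL): Agent 1 can switch to D (3 → 7). Not NE.
(B, CR): Agent 1 can switch to C (4 → 6). Not NE.
(B, R): Agent 1 can switch to D (8 → 9). Not NE.
(C, L): Agent 1 can switch to B (0 → 1). Not NE.
(C, CL): Agent 1 can switch to B (-1 → 3). Not NE.
(C, CR): Agent 1 gets 6, best alternative 4; Agent 2 gets 9, best alternative 5. No profitable deviation — NE.
(C, R): Agent 1 can switch to A (-7 → 7). Not NE.
(D, L): Agent 1 can switch to A (-8 → -1). Not NE.
(The remaining 3 profiles each have a profitable deviation by the same check.)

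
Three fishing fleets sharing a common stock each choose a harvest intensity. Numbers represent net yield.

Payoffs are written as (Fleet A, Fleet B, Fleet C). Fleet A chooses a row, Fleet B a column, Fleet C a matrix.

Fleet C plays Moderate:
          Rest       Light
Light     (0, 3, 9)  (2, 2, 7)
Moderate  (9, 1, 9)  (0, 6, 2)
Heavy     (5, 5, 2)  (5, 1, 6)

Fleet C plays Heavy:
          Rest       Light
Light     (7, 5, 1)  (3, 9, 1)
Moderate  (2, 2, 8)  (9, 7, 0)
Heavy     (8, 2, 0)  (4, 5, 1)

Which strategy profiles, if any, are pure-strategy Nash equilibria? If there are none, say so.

There is no pure-strategy Nash equilibrium.

(Light, Rest, Moderate): Fleet A can switch to Moderate (0 → 9). Not NE.
(Light, Rest, Heavy): Fleet A can switch to Heavy (7 → 8). Not NE.
(Light, Light, Moderate): Fleet A can switch to Heavy (2 → 5). Not NE.
(Light, Light, Heavy): Fleet A can switch to Moderate (3 → 9). Not NE.
(Moderate, Rest, Moderate): Fleet B can switch to Light (1 → 6). Not NE.
(Moderate, Rest, Heavy): Fleet A can switch to Light (2 → 7). Not NE.
(Moderate, Light, Moderate): Fleet A can switch to Light (0 → 2). Not NE.
(Moderate, Light, Heavy): Fleet C can switch to Moderate (0 → 2). Not NE.
(Heavy, Rest, Moderate): Fleet A can switch to Moderate (5 → 9). Not NE.
(Heavy, Rest, Heavy): Fleet B can switch to Light (2 → 5). Not NE.
(The remaining 2 profiles each have a profitable deviation by the same check.)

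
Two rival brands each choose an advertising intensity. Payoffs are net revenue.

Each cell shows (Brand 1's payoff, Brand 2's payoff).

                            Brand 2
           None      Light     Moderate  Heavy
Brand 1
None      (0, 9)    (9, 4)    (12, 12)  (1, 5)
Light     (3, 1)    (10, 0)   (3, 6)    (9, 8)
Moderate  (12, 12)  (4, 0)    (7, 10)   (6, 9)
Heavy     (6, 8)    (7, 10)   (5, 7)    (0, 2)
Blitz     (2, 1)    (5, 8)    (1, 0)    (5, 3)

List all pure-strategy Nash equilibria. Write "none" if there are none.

(None, None): Brand 1 can switch to Light (0 → 3). Not NE.
(None, Light): Brand 1 can switch to Light (9 → 10). Not NE.
(None, Moderate): Brand 1 gets 12, best alternative 7; Brand 2 gets 12, best alternative 9. No profitable deviation — NE.
(None, Heavy): Brand 1 can switch to Light (1 → 9). Not NE.
(Light, None): Brand 1 can switch to Moderate (3 → 12). Not NE.
(Light, Light): Brand 2 can switch to None (0 → 1). Not NE.
(Light, Moderate): Brand 1 can switch to None (3 → 12). Not NE.
(Light, Heavy): Brand 1 gets 9, best alternative 6; Brand 2 gets 8, best alternative 6. No profitable deviation — NE.
(Moderate, None): Brand 1 gets 12, best alternative 6; Brand 2 gets 12, best alternative 10. No profitable deviation — NE.
(Moderate, Light): Brand 1 can switch to None (4 → 9). Not NE.
(Moderate, Moderate): Brand 1 can switch to None (7 → 12). Not NE.
(The remaining 9 profiles each have a profitable deviation by the same check.)

(None, Moderate) and (Light, Heavy) and (Moderate, None)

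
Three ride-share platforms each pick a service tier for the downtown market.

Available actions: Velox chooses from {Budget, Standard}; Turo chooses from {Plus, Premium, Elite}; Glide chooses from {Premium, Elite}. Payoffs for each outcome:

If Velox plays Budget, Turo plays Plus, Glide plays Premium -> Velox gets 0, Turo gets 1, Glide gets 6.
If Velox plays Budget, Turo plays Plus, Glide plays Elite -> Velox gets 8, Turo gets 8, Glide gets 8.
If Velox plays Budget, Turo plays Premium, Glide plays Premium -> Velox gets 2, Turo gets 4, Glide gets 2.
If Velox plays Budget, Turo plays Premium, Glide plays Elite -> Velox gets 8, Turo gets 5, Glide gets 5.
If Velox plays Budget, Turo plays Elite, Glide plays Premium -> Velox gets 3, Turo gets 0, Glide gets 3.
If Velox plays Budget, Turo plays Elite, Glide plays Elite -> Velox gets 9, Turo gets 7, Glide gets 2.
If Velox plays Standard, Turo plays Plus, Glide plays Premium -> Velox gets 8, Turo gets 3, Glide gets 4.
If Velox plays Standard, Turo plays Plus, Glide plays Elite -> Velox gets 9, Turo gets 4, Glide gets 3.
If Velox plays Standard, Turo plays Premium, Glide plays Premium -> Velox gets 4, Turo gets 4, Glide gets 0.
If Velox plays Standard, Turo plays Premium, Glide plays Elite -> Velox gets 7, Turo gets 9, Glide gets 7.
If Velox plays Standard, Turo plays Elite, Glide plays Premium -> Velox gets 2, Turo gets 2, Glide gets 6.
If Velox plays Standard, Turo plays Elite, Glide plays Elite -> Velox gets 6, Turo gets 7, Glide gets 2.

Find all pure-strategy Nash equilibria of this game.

Velox against (Plus, Premium): payoffs 0, 8 → best response Standard.
Velox against (Plus, Elite): payoffs 8, 9 → best response Standard.
Velox against (Premium, Premium): payoffs 2, 4 → best response Standard.
Velox against (Premium, Elite): payoffs 8, 7 → best response Budget.
Velox against (Elite, Premium): payoffs 3, 2 → best response Budget.
Velox against (Elite, Elite): payoffs 9, 6 → best response Budget.
Turo against (Budget, Premium): payoffs 1, 4, 0 → best response Premium.
Turo against (Budget, Elite): payoffs 8, 5, 7 → best response Plus.
Turo against (Standard, Premium): payoffs 3, 4, 2 → best response Premium.
Turo against (Standard, Elite): payoffs 4, 9, 7 → best response Premium.
Glide against (Budget, Plus): payoffs 6, 8 → best response Elite.
Glide against (Budget, Premium): payoffs 2, 5 → best response Elite.
Glide against (Budget, Elite): payoffs 3, 2 → best response Premium.
Glide against (Standard, Plus): payoffs 4, 3 → best response Premium.
Glide against (Standard, Premium): payoffs 0, 7 → best response Elite.
Glide against (Standard, Elite): payoffs 6, 2 → best response Premium.
No profile is a mutual best response for all players.

This game has no pure Nash equilibrium.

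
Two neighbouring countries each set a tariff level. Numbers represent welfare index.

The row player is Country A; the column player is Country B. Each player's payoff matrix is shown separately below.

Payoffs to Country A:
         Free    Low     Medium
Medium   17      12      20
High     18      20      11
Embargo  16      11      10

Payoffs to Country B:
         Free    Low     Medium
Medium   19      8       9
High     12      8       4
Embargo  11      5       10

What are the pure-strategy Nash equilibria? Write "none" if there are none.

The unique pure-strategy Nash equilibrium is (High, Free).

Country A against Free: payoffs 17, 18, 16 → best response High.
Country A against Low: payoffs 12, 20, 11 → best response High.
Country A against Medium: payoffs 20, 11, 10 → best response Medium.
Country B against Medium: payoffs 19, 8, 9 → best response Free.
Country B against High: payoffs 12, 8, 4 → best response Free.
Country B against Embargo: payoffs 11, 5, 10 → best response Free.
Mutual best responses: (High, Free).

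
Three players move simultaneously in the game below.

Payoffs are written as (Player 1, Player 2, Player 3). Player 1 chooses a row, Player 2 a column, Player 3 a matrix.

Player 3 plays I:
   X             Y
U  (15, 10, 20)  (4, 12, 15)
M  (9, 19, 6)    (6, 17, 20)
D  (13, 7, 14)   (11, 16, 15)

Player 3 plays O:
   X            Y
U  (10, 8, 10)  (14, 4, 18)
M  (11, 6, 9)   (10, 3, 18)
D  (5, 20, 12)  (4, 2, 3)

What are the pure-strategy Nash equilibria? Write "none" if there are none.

(U, X, I): Player 2 can switch to Y (10 → 12). Not NE.
(U, X, O): Player 1 can switch to M (10 → 11). Not NE.
(U, Y, I): Player 1 can switch to M (4 → 6). Not NE.
(U, Y, O): Player 2 can switch to X (4 → 8). Not NE.
(M, X, I): Player 1 can switch to U (9 → 15). Not NE.
(M, X, O): Player 1 gets 11, best alternative 10; Player 2 gets 6, best alternative 3; Player 3 gets 9, best alternative 6. No profitable deviation — NE.
(M, Y, I): Player 1 can switch to D (6 → 11). Not NE.
(M, Y, O): Player 1 can switch to U (10 → 14). Not NE.
(D, X, I): Player 1 can switch to U (13 → 15). Not NE.
(D, Y, I): Player 1 gets 11, best alternative 6; Player 2 gets 16, best alternative 7; Player 3 gets 15, best alternative 3. No profitable deviation — NE.
(The remaining 2 profiles each have a profitable deviation by the same check.)

The pure Nash equilibria are (M, X, O) and (D, Y, I).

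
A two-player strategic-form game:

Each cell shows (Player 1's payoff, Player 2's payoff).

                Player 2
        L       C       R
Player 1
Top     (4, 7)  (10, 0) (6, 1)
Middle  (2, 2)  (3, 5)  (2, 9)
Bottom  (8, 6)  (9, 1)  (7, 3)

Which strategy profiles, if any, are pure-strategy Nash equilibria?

The unique pure-strategy Nash equilibrium is (Bottom, L).

Player 1 against L: payoffs 4, 2, 8 → best response Bottom.
Player 1 against C: payoffs 10, 3, 9 → best response Top.
Player 1 against R: payoffs 6, 2, 7 → best response Bottom.
Player 2 against Top: payoffs 7, 0, 1 → best response L.
Player 2 against Middle: payoffs 2, 5, 9 → best response R.
Player 2 against Bottom: payoffs 6, 1, 3 → best response L.
Mutual best responses: (Bottom, L).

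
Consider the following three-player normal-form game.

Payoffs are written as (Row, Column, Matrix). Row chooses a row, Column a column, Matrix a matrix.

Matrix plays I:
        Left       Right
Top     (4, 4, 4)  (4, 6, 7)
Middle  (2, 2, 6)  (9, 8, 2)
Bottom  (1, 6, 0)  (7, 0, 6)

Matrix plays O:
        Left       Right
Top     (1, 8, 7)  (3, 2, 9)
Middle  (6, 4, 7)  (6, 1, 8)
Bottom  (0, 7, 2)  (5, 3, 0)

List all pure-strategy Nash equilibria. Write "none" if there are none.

For each strategy profile, look for a profitable unilateral deviation.
(Top, Left, I): Column can switch to Right (4 → 6). Not NE.
(Top, Left, O): Row can switch to Middle (1 → 6). Not NE.
(Top, Right, I): Row can switch to Middle (4 → 9). Not NE.
(Top, Right, O): Row can switch to Middle (3 → 6). Not NE.
(Middle, Left, I): Row can switch to Top (2 → 4). Not NE.
(Middle, Left, O): Row gets 6, best alternative 1; Column gets 4, best alternative 1; Matrix gets 7, best alternative 6. No profitable deviation — NE.
(Middle, Right, I): Matrix can switch to O (2 → 8). Not NE.
(Middle, Right, O): Column can switch to Left (1 → 4). Not NE.
(Bottom, Left, I): Row can switch to Top (1 → 4). Not NE.
(Bottom, Left, O): Row can switch to Top (0 → 1). Not NE.
(Bottom, Right, I): Row can switch to Middle (7 → 9). Not NE.
(Bottom, Right, O): Row can switch to Middle (5 → 6). Not NE.

The unique pure-strategy Nash equilibrium is (Middle, Left, O).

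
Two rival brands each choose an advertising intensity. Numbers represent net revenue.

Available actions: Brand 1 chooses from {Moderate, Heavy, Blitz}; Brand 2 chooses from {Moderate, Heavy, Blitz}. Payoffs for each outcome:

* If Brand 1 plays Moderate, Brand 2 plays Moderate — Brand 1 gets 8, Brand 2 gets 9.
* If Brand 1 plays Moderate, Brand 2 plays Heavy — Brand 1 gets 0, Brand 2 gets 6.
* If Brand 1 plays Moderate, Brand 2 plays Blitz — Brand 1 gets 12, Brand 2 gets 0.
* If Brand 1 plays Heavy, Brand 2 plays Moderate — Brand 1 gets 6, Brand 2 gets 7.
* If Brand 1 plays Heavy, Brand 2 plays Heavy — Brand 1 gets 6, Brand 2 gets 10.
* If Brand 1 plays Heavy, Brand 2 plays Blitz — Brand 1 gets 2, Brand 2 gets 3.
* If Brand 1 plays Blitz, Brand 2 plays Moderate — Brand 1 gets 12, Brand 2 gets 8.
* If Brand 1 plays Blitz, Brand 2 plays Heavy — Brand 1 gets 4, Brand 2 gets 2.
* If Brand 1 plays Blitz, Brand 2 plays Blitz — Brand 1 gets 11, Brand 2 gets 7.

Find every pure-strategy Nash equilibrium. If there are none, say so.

Pure-strategy Nash equilibria: (Heavy, Heavy), (Blitz, Moderate)

Brand 1 against Moderate: payoffs 8, 6, 12 → best response Blitz.
Brand 1 against Heavy: payoffs 0, 6, 4 → best response Heavy.
Brand 1 against Blitz: payoffs 12, 2, 11 → best response Moderate.
Brand 2 against Moderate: payoffs 9, 6, 0 → best response Moderate.
Brand 2 against Heavy: payoffs 7, 10, 3 → best response Heavy.
Brand 2 against Blitz: payoffs 8, 2, 7 → best response Moderate.
Mutual best responses: (Heavy, Heavy); (Blitz, Moderate).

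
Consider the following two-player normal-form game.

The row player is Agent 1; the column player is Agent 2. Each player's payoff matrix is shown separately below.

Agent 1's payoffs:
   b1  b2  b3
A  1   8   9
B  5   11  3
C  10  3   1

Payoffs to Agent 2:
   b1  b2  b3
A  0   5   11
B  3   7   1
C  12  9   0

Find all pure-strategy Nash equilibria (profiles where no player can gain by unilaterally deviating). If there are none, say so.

(A, b3), (B, b2), (C, b1)

Agent 1 against b1: payoffs 1, 5, 10 → best response C.
Agent 1 against b2: payoffs 8, 11, 3 → best response B.
Agent 1 against b3: payoffs 9, 3, 1 → best response A.
Agent 2 against A: payoffs 0, 5, 11 → best response b3.
Agent 2 against B: payoffs 3, 7, 1 → best response b2.
Agent 2 against C: payoffs 12, 9, 0 → best response b1.
Mutual best responses: (A, b3); (B, b2); (C, b1).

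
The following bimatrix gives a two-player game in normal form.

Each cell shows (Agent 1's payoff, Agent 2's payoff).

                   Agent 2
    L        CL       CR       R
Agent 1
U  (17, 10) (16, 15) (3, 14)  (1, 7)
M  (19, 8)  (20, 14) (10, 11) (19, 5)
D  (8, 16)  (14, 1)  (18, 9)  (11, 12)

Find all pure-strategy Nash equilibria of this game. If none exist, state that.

For each player, find the best response to each opponent profile; mutual best responses are the pure NE.
Agent 1 against L: payoffs 17, 19, 8 → best response M.
Agent 1 against CL: payoffs 16, 20, 14 → best response M.
Agent 1 against CR: payoffs 3, 10, 18 → best response D.
Agent 1 against R: payoffs 1, 19, 11 → best response M.
Agent 2 against U: payoffs 10, 15, 14, 7 → best response CL.
Agent 2 against M: payoffs 8, 14, 11, 5 → best response CL.
Agent 2 against D: payoffs 16, 1, 9, 12 → best response L.
Mutual best responses: (M, CL).

Pure NE: (M, CL)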